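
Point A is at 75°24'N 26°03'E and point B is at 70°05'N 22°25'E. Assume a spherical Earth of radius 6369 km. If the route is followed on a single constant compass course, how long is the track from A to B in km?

603 km

Rhumb course C = atan2(Δλ, Δψ) with Δψ = ln[tan(π/4+φ₂/2)/tan(π/4+φ₁/2)] = -0.3152, Δλ = -0.0634 → C = 191.37°
d = R·|Δφ| / |cos C| = 6369·0.09279 / 0.98036 = 603 km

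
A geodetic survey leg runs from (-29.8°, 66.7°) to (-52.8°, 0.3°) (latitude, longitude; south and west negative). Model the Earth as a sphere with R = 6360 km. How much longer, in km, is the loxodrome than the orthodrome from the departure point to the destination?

Great circle: cos σ = sin φ₁ sin φ₂ + cos φ₁ cos φ₂ cos Δλ,  σ = 0.9199 rad → d_gc = 5850.6 km
Rhumb line: Δψ = -0.5438, q = Δφ/Δψ = 0.7382, d_rh = R√(Δφ²+q²Δλ²) = 6010.4 km
Excess = 6010.4 − 5850.6 = 159.8 ≈ 160 km

160 km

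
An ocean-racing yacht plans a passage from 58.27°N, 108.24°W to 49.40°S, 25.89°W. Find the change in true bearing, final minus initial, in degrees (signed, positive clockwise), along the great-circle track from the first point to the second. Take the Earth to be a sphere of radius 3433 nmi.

+13.1°

At departure: θ₁ = atan2(sin Δλ cos φ₂, cos φ₁ sin φ₂ − sin φ₁ cos φ₂ cos Δλ) = 126.25°
At arrival: θ₂ = atan2(sin Δλ cos φ₁, −cos φ₂ sin φ₁ + sin φ₂ cos φ₁ cos Δλ) = 139.33°
Δθ = θ₂ − θ₁ = +13.1°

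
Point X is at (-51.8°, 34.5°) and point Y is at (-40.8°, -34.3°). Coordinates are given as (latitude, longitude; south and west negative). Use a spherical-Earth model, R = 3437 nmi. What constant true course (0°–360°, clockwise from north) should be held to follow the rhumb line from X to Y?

Δψ = ln[tan(π/4+φ₂/2)/tan(π/4+φ₁/2)] = +0.2793
Δλ = -1.2008 rad (taken the short way round)
course = atan2(Δλ, Δψ) = 283.09°

283.1°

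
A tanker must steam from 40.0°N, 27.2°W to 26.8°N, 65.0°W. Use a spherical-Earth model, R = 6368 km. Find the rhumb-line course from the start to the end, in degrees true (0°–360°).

Δψ = ln[tan(π/4+φ₂/2)/tan(π/4+φ₁/2)] = -0.2771
Δλ = -0.6597 rad (taken the short way round)
course = atan2(Δλ, Δψ) = 247.22°

247.2°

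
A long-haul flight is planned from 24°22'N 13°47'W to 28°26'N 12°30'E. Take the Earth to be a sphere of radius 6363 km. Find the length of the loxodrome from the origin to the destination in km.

Δψ = ln[tan(π/4+φ₂/2)/tan(π/4+φ₁/2)] = +0.0793;  Δφ = +0.0710 rad,  Δλ = +0.4587 rad
q = Δφ/Δψ = 0.8954
d = R·√(Δφ² + q²Δλ²) = 6363·0.41685 = 2652 km

2652 km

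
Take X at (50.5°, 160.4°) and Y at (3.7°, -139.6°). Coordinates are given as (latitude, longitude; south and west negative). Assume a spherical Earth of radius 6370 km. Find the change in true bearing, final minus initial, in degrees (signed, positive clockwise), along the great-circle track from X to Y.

+32.0°

At departure: θ₁ = atan2(sin Δλ cos φ₂, cos φ₁ sin φ₂ − sin φ₁ cos φ₂ cos Δλ) = 111.70°
At arrival: θ₂ = atan2(sin Δλ cos φ₁, −cos φ₂ sin φ₁ + sin φ₂ cos φ₁ cos Δλ) = 143.68°
Δθ = θ₂ − θ₁ = +32.0°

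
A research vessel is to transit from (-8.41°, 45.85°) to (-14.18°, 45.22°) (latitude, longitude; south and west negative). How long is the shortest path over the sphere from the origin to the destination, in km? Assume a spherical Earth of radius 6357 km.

Haversine: a = sin²(Δφ/2)+cos φ₁ cos φ₂ sin²(Δλ/2) = 0.00256;  σ = 2·atan2(√a,√(1−a))
σ = 5.803° → d = Rσ = 6357·0.10128 = 644 km

644 km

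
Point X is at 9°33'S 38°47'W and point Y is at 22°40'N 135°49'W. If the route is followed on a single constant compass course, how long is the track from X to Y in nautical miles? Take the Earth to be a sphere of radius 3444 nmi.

Δψ = ln[tan(π/4+φ₂/2)/tan(π/4+φ₁/2)] = +0.5738;  Δφ = +0.5623 rad,  Δλ = -1.6936 rad
q = Δφ/Δψ = 0.9799
d = R·√(Δφ² + q²Δλ²) = 3444·1.75222 = 6035 nmi

6035 nmi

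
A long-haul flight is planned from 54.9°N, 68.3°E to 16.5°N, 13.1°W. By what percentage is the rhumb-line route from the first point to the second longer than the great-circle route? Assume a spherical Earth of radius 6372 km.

Great circle: σ = 1.2505 rad → d_gc = Rσ = 7968.4 km
Rhumb: Δφ = -0.6702, Δλ = -1.4207, Δψ = -0.8592, q = Δφ/Δψ = 0.7801 → d_rh = R√(Δφ²+q²Δλ²) = 8252.7 km
Excess = (8252.7 − 7968.4) / 7968.4 = 284.3 / 7968.4 = 3.57% ≈ 3.6%

3.6%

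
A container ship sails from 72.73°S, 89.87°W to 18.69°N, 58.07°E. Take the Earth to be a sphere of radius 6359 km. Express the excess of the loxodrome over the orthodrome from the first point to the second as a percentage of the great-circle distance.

14.1%

Great circle: σ = 2.1464 rad → d_gc = Rσ = 13648.9 km
Rhumb: Δφ = +1.5956, Δλ = +2.5820, Δψ = +2.2169, q = Δφ/Δψ = 0.7197 → d_rh = R√(Δφ²+q²Δλ²) = 15575.5 km
Excess = (15575.5 − 13648.9) / 13648.9 = 1926.6 / 13648.9 = 14.12% ≈ 14.1%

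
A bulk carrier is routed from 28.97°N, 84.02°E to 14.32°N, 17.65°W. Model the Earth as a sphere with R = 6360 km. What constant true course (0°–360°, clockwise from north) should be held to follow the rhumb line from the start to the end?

Meridional parts: M(φ₁)=+0.5287, M(φ₂)=+0.2526 → ΔM = -0.2761;  Δλ = -1.7745 rad
tan C = Δλ / ΔM = +6.4274 → C = 261.16°

261.2°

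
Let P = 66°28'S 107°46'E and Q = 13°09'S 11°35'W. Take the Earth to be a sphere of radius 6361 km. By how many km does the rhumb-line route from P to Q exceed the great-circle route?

1080 km

Great circle: cos σ = sin φ₁ sin φ₂ + cos φ₁ cos φ₂ cos Δλ,  σ = 1.5528 rad → d_gc = 9877.3 km
Rhumb line: Δψ = +1.3372, q = Δφ/Δψ = 0.6959, d_rh = R√(Δφ²+q²Δλ²) = 10957.2 km
Excess = 10957.2 − 9877.3 = 1079.9 ≈ 1080 km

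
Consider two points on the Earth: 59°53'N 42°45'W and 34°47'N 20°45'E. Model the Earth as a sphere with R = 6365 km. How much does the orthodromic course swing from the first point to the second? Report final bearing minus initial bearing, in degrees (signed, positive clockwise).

+50.0°

Initial bearing θ₁ = atan2(sin Δλ cos φ₂, cos φ₁ sin φ₂ − sin φ₁ cos φ₂ cos Δλ) = 92.40°
Final bearing θ₂ = (initial bearing from the destination back to the start) + 180° = 142.38°
Δθ = θ₂ − θ₁ = +50.0°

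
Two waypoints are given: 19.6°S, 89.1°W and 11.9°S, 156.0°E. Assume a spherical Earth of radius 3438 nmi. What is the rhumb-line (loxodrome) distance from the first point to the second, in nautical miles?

6646 nmi

Δψ = ln[tan(π/4+φ₂/2)/tan(π/4+φ₁/2)] = +0.1398;  Δφ = +0.1344 rad,  Δλ = -2.0054 rad
q = Δφ/Δψ = 0.9616
d = R·√(Δφ² + q²Δλ²) = 3438·1.93308 = 6646 nmi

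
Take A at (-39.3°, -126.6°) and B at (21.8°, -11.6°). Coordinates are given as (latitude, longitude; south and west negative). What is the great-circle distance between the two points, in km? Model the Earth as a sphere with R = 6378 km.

13648 km

cos σ = sin φ₁ sin φ₂ + cos φ₁ cos φ₂ cos Δλ
      = sin(-39.30°)sin(21.80°) + cos(-39.30°)cos(21.80°)cos(115.00°) = -0.5389
σ = 122.607° → d = Rσ = 6378·2.13989 = 13648 km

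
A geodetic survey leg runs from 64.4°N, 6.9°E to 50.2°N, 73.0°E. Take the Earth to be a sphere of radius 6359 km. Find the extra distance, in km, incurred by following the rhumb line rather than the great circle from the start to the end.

170 km

Great circle: cos σ = sin φ₁ sin φ₂ + cos φ₁ cos φ₂ cos Δλ,  σ = 0.6353 rad → d_gc = 4039.6 km
Rhumb line: Δψ = -0.4658, q = Δφ/Δψ = 0.5320, d_rh = R√(Δφ²+q²Δλ²) = 4209.3 km
Excess = 4209.3 − 4039.6 = 169.7 ≈ 170 km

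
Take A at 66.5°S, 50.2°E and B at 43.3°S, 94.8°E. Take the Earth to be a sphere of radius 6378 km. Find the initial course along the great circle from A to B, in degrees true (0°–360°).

68.5°

θ = atan2( sin Δλ·cos φ₂ ,  cos φ₁ sin φ₂ − sin φ₁ cos φ₂ cos Δλ )
  = atan2(+0.5110, +0.2017) = 68.46°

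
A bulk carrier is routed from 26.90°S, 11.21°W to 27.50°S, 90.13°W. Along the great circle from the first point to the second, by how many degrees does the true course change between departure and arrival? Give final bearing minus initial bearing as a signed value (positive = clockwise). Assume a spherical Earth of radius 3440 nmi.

At departure: θ₁ = atan2(sin Δλ cos φ₂, cos φ₁ sin φ₂ − sin φ₁ cos φ₂ cos Δλ) = 248.97°
At arrival: θ₂ = atan2(sin Δλ cos φ₁, −cos φ₂ sin φ₁ + sin φ₂ cos φ₁ cos Δλ) = 290.21°
Δθ = θ₂ − θ₁ = +41.2°

+41.2°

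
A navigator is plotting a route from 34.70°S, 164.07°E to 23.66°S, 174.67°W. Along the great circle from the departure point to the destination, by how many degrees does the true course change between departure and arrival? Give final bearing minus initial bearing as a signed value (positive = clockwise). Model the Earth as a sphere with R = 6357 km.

Initial bearing θ₁ = atan2(sin Δλ cos φ₂, cos φ₁ sin φ₂ − sin φ₁ cos φ₂ cos Δλ) = 64.84°
Final bearing θ₂ = (initial bearing from the destination back to the start) + 180° = 54.33°
Δθ = θ₂ − θ₁ = -10.5°

-10.5°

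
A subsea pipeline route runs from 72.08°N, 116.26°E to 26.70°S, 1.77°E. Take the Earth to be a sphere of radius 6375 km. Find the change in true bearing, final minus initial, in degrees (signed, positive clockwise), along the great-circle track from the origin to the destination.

Initial bearing θ₁ = atan2(sin Δλ cos φ₂, cos φ₁ sin φ₂ − sin φ₁ cos φ₂ cos Δλ) = 284.75°
Final bearing θ₂ = (initial bearing from the destination back to the start) + 180° = 199.45°
Δθ = θ₂ − θ₁ = -85.3°

-85.3°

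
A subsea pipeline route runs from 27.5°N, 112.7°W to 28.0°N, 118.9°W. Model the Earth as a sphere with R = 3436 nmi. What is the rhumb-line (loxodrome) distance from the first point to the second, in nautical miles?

330 nmi

Rhumb course C = atan2(Δλ, Δψ) with Δψ = ln[tan(π/4+φ₂/2)/tan(π/4+φ₁/2)] = +0.0099, Δλ = -0.1082 → C = 275.21°
d = R·|Δφ| / |cos C| = 3436·0.00873 / 0.09075 = 330 nmi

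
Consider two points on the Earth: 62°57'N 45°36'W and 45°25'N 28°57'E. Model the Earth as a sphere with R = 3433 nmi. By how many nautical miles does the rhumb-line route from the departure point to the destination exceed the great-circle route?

134 nmi

Great circle: cos σ = sin φ₁ sin φ₂ + cos φ₁ cos φ₂ cos Δλ,  σ = 0.7679 rad → d_gc = 2636.3 nmi
Rhumb line: Δψ = -0.5332, q = Δφ/Δψ = 0.5740, d_rh = R√(Δφ²+q²Δλ²) = 2770.6 nmi
Excess = 2770.6 − 2636.3 = 134.3 ≈ 134 nmi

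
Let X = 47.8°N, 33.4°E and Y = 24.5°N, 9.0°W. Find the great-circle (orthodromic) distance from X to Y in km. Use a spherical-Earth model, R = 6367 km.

4518 km

cos σ = sin φ₁ sin φ₂ + cos φ₁ cos φ₂ cos Δλ
      = sin(47.80°)sin(24.50°) + cos(47.80°)cos(24.50°)cos(-42.40°) = 0.7586
σ = 40.661° → d = Rσ = 6367·0.70967 = 4518 km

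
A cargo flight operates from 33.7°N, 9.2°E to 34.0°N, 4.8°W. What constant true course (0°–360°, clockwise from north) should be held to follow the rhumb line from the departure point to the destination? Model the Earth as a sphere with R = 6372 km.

Δψ = ln[tan(π/4+φ₂/2)/tan(π/4+φ₁/2)] = +0.0063
Δλ = -0.2443 rad (taken the short way round)
course = atan2(Δλ, Δψ) = 271.48°

271.5°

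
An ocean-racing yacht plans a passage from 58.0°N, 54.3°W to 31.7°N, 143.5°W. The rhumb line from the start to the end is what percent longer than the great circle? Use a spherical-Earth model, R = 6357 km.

6.0%

Great circle: σ = 1.1019 rad → d_gc = Rσ = 7004.6 km
Rhumb: Δφ = -0.4590, Δλ = -1.5568, Δψ = -0.6653, q = Δφ/Δψ = 0.6900 → d_rh = R√(Δφ²+q²Δλ²) = 7425.7 km
Excess = (7425.7 − 7004.6) / 7004.6 = 421.1 / 7004.6 = 6.01% ≈ 6.0%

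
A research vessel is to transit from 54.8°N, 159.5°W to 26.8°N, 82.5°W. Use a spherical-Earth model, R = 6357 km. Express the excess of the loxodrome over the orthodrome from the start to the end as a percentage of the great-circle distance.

Great circle: σ = 1.0654 rad → d_gc = Rσ = 6772.6 km
Rhumb: Δφ = -0.4887, Δλ = +1.3439, Δψ = -0.6624, q = Δφ/Δψ = 0.7378 → d_rh = R√(Δφ²+q²Δλ²) = 7027.2 km
Excess = (7027.2 − 6772.6) / 6772.6 = 254.6 / 6772.6 = 3.76% ≈ 3.8%

3.8%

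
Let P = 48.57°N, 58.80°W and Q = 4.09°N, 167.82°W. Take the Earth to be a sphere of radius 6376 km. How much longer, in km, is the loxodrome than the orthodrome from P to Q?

Great circle: cos σ = sin φ₁ sin φ₂ + cos φ₁ cos φ₂ cos Δλ,  σ = 1.7331 rad → d_gc = 11050.4 km
Rhumb line: Δψ = -0.9010, q = Δφ/Δψ = 0.8616, d_rh = R√(Δφ²+q²Δλ²) = 11566.2 km
Excess = 11566.2 − 11050.4 = 515.8 ≈ 516 km

516 km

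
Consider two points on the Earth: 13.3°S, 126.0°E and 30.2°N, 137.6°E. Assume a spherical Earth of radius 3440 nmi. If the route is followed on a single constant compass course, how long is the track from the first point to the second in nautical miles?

Rhumb course C = atan2(Δλ, Δψ) with Δψ = ln[tan(π/4+φ₂/2)/tan(π/4+φ₁/2)] = +0.7876, Δλ = +0.2025 → C = 14.42°
d = R·|Δφ| / |cos C| = 3440·0.75922 / 0.96851 = 2697 nmi

2697 nmi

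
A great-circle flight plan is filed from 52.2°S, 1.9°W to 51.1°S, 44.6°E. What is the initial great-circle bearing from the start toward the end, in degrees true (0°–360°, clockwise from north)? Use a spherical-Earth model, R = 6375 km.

θ = atan2( sin Δλ·cos φ₂ ,  cos φ₁ sin φ₂ − sin φ₁ cos φ₂ cos Δλ )
  = atan2(+0.4555, -0.1354) = 106.56°

106.6°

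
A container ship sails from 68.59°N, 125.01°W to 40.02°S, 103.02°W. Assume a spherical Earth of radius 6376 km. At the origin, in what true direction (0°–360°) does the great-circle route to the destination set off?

N = sin Δλ·cos φ₂ = +0.2868;  D = cos φ₁ sin φ₂ − sin φ₁ cos φ₂ cos Δλ = -0.8958
initial course = atan2(N, D) = 162.25°

162.3°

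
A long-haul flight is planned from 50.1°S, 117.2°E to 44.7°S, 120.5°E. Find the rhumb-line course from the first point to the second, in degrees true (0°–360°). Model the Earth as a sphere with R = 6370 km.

22.4°

Meridional parts: M(φ₁)=-1.0134, M(φ₂)=-0.8740 → ΔM = +0.1394;  Δλ = +0.0576 rad
tan C = Δλ / ΔM = +0.4131 → C = 22.45°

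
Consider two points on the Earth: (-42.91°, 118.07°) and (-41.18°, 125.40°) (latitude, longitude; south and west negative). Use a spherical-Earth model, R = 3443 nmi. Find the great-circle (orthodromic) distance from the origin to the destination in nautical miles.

343 nmi

cos σ = sin φ₁ sin φ₂ + cos φ₁ cos φ₂ cos Δλ
      = sin(-42.91°)sin(-41.18°) + cos(-42.91°)cos(-41.18°)cos(7.33°) = 0.9950
σ = 5.709° → d = Rσ = 3443·0.09965 = 343 nmi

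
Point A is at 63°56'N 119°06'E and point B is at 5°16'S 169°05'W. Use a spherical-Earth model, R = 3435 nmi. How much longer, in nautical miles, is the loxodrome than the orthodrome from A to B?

118 nmi

Great circle: cos σ = sin φ₁ sin φ₂ + cos φ₁ cos φ₂ cos Δλ,  σ = 1.5167 rad → d_gc = 5209.79 nmi
Rhumb line: Δψ = -1.5553, q = Δφ/Δψ = 0.7765, d_rh = R√(Δφ²+q²Δλ²) = 5328.26 nmi
Excess = 5328.26 − 5209.79 = 118.47 ≈ 118 nmi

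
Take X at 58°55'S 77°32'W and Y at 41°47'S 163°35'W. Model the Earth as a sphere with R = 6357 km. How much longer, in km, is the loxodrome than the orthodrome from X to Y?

379 km

Great circle: cos σ = sin φ₁ sin φ₂ + cos φ₁ cos φ₂ cos Δλ,  σ = 0.9308 rad → d_gc = 5917.3 km
Rhumb line: Δψ = +0.4757, q = Δφ/Δψ = 0.6287, d_rh = R√(Δφ²+q²Δλ²) = 6295.9 km
Excess = 6295.9 − 5917.3 = 378.6 ≈ 379 km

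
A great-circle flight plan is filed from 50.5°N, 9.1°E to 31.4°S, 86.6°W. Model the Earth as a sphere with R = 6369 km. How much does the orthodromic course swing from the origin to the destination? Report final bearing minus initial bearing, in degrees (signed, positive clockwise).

At departure: θ₁ = atan2(sin Δλ cos φ₂, cos φ₁ sin φ₂ − sin φ₁ cos φ₂ cos Δλ) = 252.61°
At arrival: θ₂ = atan2(sin Δλ cos φ₁, −cos φ₂ sin φ₁ + sin φ₂ cos φ₁ cos Δλ) = 225.33°
Δθ = θ₂ − θ₁ = -27.3°

-27.3°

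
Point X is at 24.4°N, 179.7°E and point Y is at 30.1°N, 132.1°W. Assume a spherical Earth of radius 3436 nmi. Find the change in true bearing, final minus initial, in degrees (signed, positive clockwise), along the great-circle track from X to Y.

At departure: θ₁ = atan2(sin Δλ cos φ₂, cos φ₁ sin φ₂ − sin φ₁ cos φ₂ cos Δλ) = 71.28°
At arrival: θ₂ = atan2(sin Δλ cos φ₁, −cos φ₂ sin φ₁ + sin φ₂ cos φ₁ cos Δλ) = 94.46°
Δθ = θ₂ − θ₁ = +23.2°

+23.2°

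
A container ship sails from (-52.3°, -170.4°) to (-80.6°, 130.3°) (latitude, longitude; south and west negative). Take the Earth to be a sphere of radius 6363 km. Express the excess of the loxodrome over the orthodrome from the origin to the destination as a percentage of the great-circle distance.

Great circle: σ = 0.5888 rad → d_gc = Rσ = 3746.7 km
Rhumb: Δφ = -0.4939, Δλ = -1.0350, Δψ = -1.4237, q = Δφ/Δψ = 0.3469 → d_rh = R√(Δφ²+q²Δλ²) = 3885.6 km
Excess = (3885.6 − 3746.7) / 3746.7 = 138.9 / 3746.7 = 3.71% ≈ 3.7%

3.7%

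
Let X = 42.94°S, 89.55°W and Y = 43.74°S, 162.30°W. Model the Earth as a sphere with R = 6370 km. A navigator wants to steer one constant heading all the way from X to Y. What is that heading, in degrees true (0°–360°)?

269.1°

Meridional parts: M(φ₁)=-0.8314, M(φ₂)=-0.8506 → ΔM = -0.0192;  Δλ = -1.2697 rad
tan C = Δλ / ΔM = +66.1368 → C = 269.13°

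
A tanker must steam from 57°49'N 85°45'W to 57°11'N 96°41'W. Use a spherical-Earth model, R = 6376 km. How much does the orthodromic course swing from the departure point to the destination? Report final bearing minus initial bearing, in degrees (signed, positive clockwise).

-9.2°

At departure: θ₁ = atan2(sin Δλ cos φ₂, cos φ₁ sin φ₂ − sin φ₁ cos φ₂ cos Δλ) = 268.48°
At arrival: θ₂ = atan2(sin Δλ cos φ₁, −cos φ₂ sin φ₁ + sin φ₂ cos φ₁ cos Δλ) = 259.25°
Δθ = θ₂ − θ₁ = -9.2°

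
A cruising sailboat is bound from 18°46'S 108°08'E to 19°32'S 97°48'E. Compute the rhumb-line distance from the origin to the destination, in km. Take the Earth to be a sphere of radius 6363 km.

1087 km

Rhumb course C = atan2(Δλ, Δψ) with Δψ = ln[tan(π/4+φ₂/2)/tan(π/4+φ₁/2)] = -0.0142, Δλ = -0.1804 → C = 265.51°
d = R·|Δφ| / |cos C| = 6363·0.01338 / 0.07830 = 1087 km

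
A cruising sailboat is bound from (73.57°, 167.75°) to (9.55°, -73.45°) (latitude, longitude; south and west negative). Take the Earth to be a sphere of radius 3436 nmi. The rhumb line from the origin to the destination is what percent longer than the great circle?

Great circle: σ = 1.5460 rad → d_gc = Rσ = 5312.2 nmi
Rhumb: Δφ = -1.1174, Δλ = +2.0735, Δψ = -1.7679, q = Δφ/Δψ = 0.6320 → d_rh = R√(Δφ²+q²Δλ²) = 5917.3 nmi
Excess = (5917.3 − 5312.2) / 5312.2 = 605.1 / 5312.2 = 11.39% ≈ 11.4%

11.4%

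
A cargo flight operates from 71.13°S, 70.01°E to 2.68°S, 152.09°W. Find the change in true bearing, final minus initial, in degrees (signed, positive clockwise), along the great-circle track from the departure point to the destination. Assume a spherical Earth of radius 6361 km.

-124.2°

At departure: θ₁ = atan2(sin Δλ cos φ₂, cos φ₁ sin φ₂ − sin φ₁ cos φ₂ cos Δλ) = 136.93°
At arrival: θ₂ = atan2(sin Δλ cos φ₁, −cos φ₂ sin φ₁ + sin φ₂ cos φ₁ cos Δλ) = 12.77°
Δθ = θ₂ − θ₁ = -124.2°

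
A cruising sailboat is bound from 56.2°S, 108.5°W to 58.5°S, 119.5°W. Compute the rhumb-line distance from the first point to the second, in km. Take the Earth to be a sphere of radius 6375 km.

708 km

Δψ = ln[tan(π/4+φ₂/2)/tan(π/4+φ₁/2)] = -0.0744;  Δφ = -0.0401 rad,  Δλ = -0.1920 rad
q = Δφ/Δψ = 0.5393
d = R·√(Δφ² + q²Δλ²) = 6375·0.11105 = 708 km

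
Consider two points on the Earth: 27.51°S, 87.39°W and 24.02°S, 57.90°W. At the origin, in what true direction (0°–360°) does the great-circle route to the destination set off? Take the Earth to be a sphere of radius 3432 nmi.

89.2°

θ = atan2( sin Δλ·cos φ₂ ,  cos φ₁ sin φ₂ − sin φ₁ cos φ₂ cos Δλ )
  = atan2(+0.4496, +0.0062) = 89.21°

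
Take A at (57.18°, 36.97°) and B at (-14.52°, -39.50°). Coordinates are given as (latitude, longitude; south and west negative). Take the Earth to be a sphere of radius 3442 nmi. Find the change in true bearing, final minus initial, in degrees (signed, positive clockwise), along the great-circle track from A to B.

Initial bearing θ₁ = atan2(sin Δλ cos φ₂, cos φ₁ sin φ₂ − sin φ₁ cos φ₂ cos Δλ) = 250.88°
Final bearing θ₂ = (initial bearing from the destination back to the start) + 180° = 211.94°
Δθ = θ₂ − θ₁ = -38.9°

-38.9°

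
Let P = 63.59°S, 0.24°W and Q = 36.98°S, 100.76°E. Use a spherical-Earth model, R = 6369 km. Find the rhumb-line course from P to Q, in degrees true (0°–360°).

66.8°

Meridional parts: M(φ₁)=-1.4497, M(φ₂)=-0.6956 → ΔM = +0.7542;  Δλ = +1.7628 rad
tan C = Δλ / ΔM = +2.3374 → C = 66.84°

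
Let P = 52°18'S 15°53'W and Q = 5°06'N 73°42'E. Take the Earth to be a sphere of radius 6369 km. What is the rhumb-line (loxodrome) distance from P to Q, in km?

Δψ = ln[tan(π/4+φ₂/2)/tan(π/4+φ₁/2)] = +1.1638;  Δφ = +1.0018 rad,  Δλ = +1.5635 rad
q = Δφ/Δψ = 0.8608
d = R·√(Δφ² + q²Δλ²) = 6369·1.67781 = 10686 km

10686 km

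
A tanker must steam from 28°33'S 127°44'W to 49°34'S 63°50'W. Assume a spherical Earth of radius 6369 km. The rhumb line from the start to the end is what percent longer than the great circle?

Great circle: σ = 0.9092 rad → d_gc = Rσ = 5790.4 km
Rhumb: Δφ = -0.3668, Δλ = +1.1153, Δψ = -0.4787, q = Δφ/Δψ = 0.7663 → d_rh = R√(Δφ²+q²Δλ²) = 5923.3 km
Excess = (5923.3 − 5790.4) / 5790.4 = 132.9 / 5790.4 = 2.30% ≈ 2.3%

2.3%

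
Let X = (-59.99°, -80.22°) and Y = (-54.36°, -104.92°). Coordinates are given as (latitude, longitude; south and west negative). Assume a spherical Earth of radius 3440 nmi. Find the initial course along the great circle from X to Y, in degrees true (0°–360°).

282.0°

N = sin Δλ·cos φ₂ = -0.2435;  D = cos φ₁ sin φ₂ − sin φ₁ cos φ₂ cos Δλ = +0.0519
initial course = atan2(N, D) = 282.04°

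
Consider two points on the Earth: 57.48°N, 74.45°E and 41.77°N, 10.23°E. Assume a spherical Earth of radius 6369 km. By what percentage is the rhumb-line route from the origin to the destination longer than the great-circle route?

Great circle: σ = 0.7435 rad → d_gc = Rσ = 4735.6 km
Rhumb: Δφ = -0.2742, Δλ = -1.1209, Δψ = -0.4284, q = Δφ/Δψ = 0.6401 → d_rh = R√(Δφ²+q²Δλ²) = 4891.6 km
Excess = (4891.6 − 4735.6) / 4735.6 = 156.0 / 4735.6 = 3.29% ≈ 3.3%

3.3%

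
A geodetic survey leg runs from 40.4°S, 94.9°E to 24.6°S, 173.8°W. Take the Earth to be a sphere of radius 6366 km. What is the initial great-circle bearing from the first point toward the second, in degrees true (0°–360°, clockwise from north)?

θ = atan2( sin Δλ·cos φ₂ ,  cos φ₁ sin φ₂ − sin φ₁ cos φ₂ cos Δλ )
  = atan2(+0.9090, -0.3304) = 109.97°

110.0°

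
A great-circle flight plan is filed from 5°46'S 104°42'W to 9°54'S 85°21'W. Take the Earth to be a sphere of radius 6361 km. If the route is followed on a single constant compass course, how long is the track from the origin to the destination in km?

2177 km

Rhumb course C = atan2(Δλ, Δψ) with Δψ = ln[tan(π/4+φ₂/2)/tan(π/4+φ₁/2)] = -0.0728, Δλ = +0.3377 → C = 102.17°
d = R·|Δφ| / |cos C| = 6361·0.07214 / 0.21082 = 2177 km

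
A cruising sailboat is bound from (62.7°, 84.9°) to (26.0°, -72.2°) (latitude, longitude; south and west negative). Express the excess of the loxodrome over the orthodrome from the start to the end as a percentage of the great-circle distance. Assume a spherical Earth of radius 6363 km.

25.9%

Great circle: σ = 1.5610 rad → d_gc = Rσ = 9932.6 km
Rhumb: Δφ = -0.6405, Δλ = -2.7419, Δψ = -0.9451, q = Δφ/Δψ = 0.6777 → d_rh = R√(Δφ²+q²Δλ²) = 12507.2 km
Excess = (12507.2 − 9932.6) / 9932.6 = 2574.6 / 9932.6 = 25.92% ≈ 25.9%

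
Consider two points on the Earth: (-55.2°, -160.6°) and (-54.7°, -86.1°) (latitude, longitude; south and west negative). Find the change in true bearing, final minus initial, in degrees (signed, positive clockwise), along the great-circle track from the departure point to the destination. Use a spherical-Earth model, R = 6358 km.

Initial bearing θ₁ = atan2(sin Δλ cos φ₂, cos φ₁ sin φ₂ − sin φ₁ cos φ₂ cos Δλ) = 121.33°
Final bearing θ₂ = (initial bearing from the destination back to the start) + 180° = 57.52°
Δθ = θ₂ − θ₁ = -63.8°

-63.8°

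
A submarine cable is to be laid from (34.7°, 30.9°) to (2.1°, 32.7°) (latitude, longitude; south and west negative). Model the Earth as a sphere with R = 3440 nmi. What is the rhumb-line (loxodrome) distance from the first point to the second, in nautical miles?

Rhumb course C = atan2(Δλ, Δψ) with Δψ = ln[tan(π/4+φ₂/2)/tan(π/4+φ₁/2)] = -0.6098, Δλ = +0.0314 → C = 177.05°
d = R·|Δφ| / |cos C| = 3440·0.56898 / 0.99868 = 1960 nmi

1960 nmi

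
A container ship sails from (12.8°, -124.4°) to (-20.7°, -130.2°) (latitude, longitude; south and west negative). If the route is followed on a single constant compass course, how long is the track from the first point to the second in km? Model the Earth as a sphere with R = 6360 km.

3772 km

Δψ = ln[tan(π/4+φ₂/2)/tan(π/4+φ₁/2)] = -0.5947;  Δφ = -0.5847 rad,  Δλ = -0.1012 rad
q = Δφ/Δψ = 0.9832
d = R·√(Δφ² + q²Δλ²) = 6360·0.59310 = 3772 km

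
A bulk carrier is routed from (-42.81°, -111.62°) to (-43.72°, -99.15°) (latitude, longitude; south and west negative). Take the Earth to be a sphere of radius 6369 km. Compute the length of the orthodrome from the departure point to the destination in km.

Haversine: a = sin²(Δφ/2)+cos φ₁ cos φ₂ sin²(Δλ/2) = 0.00632;  σ = 2·atan2(√a,√(1−a))
σ = 9.117° → d = Rσ = 6369·0.15913 = 1013 km

1013 km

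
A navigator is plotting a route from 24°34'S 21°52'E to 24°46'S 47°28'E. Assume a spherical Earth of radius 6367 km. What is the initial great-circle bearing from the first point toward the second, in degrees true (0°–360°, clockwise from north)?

95.9°

θ = atan2( sin Δλ·cos φ₂ ,  cos φ₁ sin φ₂ − sin φ₁ cos φ₂ cos Δλ )
  = atan2(+0.3923, -0.0405) = 95.90°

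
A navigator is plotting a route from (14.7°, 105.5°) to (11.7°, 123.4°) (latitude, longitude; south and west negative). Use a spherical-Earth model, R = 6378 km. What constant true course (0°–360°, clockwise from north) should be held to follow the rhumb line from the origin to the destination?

Δψ = ln[tan(π/4+φ₂/2)/tan(π/4+φ₁/2)] = -0.0538
Δλ = +0.3124 rad (taken the short way round)
course = atan2(Δλ, Δψ) = 99.77°

99.8°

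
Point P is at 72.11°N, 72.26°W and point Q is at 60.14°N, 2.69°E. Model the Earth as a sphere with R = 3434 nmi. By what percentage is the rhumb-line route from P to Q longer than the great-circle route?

Great circle: σ = 0.5256 rad → d_gc = Rσ = 1804.89 nmi
Rhumb: Δφ = -0.2089, Δλ = +1.3081, Δψ = -0.5271, q = Δφ/Δψ = 0.3963 → d_rh = R√(Δφ²+q²Δλ²) = 1919.53 nmi
Excess = (1919.53 − 1804.89) / 1804.89 = 114.64 / 1804.89 = 6.352% ≈ 6.4%

6.4%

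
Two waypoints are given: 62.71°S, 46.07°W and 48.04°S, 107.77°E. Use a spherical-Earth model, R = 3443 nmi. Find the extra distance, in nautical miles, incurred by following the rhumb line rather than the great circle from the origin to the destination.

Great circle: cos σ = sin φ₁ sin φ₂ + cos φ₁ cos φ₂ cos Δλ,  σ = 1.1748 rad → d_gc = 4045.0 nmi
Rhumb line: Δψ = +0.4572, q = Δφ/Δψ = 0.5600, d_rh = R√(Δφ²+q²Δλ²) = 5251.8 nmi
Excess = 5251.8 − 4045.0 = 1206.8 ≈ 1207 nmi

1207 nmi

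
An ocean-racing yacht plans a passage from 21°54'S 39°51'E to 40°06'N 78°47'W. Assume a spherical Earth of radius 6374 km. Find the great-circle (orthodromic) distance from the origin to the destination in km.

cos σ = sin φ₁ sin φ₂ + cos φ₁ cos φ₂ cos Δλ
      = sin(-21.90°)sin(40.10°) + cos(-21.90°)cos(40.10°)cos(-118.63°) = -0.5804
σ = 125.475° → d = Rσ = 6374·2.18996 = 13959 km

13959 km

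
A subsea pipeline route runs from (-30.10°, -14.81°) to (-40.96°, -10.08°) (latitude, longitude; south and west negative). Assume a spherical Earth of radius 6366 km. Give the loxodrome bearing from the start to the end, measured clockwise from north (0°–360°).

160.5°

Δψ = ln[tan(π/4+φ₂/2)/tan(π/4+φ₁/2)] = -0.2336
Δλ = +0.0826 rad (taken the short way round)
course = atan2(Δλ, Δψ) = 160.54°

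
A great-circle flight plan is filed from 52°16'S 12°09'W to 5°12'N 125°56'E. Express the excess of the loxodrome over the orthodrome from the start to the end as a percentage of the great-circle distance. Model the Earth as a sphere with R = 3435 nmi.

8.5%

Great circle: σ = 2.1237 rad → d_gc = Rσ = 7295.0 nmi
Rhumb: Δφ = +1.0030, Δλ = +2.4100, Δψ = +1.1646, q = Δφ/Δψ = 0.8612 → d_rh = R√(Δφ²+q²Δλ²) = 7918.2 nmi
Excess = (7918.2 − 7295.0) / 7295.0 = 623.2 / 7295.0 = 8.54% ≈ 8.5%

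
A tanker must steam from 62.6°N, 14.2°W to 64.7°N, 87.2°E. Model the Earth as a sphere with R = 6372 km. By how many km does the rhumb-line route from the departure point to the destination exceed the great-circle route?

Great circle: cos σ = sin φ₁ sin φ₂ + cos φ₁ cos φ₂ cos Δλ,  σ = 0.7016 rad → d_gc = 4470.8 km
Rhumb line: Δψ = +0.0826, q = Δφ/Δψ = 0.4436, d_rh = R√(Δφ²+q²Δλ²) = 5008.2 km
Excess = 5008.2 − 4470.8 = 537.4 ≈ 537 km

537 km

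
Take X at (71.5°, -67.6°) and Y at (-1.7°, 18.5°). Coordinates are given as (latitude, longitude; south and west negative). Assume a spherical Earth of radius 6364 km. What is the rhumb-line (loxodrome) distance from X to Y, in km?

Rhumb course C = atan2(Δλ, Δψ) with Δψ = ln[tan(π/4+φ₂/2)/tan(π/4+φ₁/2)] = -1.8445, Δλ = +1.5027 → C = 140.83°
d = R·|Δφ| / |cos C| = 6364·1.27758 / 0.77528 = 10487 km

10487 km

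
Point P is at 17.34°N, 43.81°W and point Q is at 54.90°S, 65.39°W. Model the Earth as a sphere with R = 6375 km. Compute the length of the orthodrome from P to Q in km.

8294 km

cos σ = sin φ₁ sin φ₂ + cos φ₁ cos φ₂ cos Δλ
      = sin(17.34°)sin(-54.90°) + cos(17.34°)cos(-54.90°)cos(-21.58°) = 0.2666
σ = 74.540° → d = Rσ = 6375·1.30098 = 8294 km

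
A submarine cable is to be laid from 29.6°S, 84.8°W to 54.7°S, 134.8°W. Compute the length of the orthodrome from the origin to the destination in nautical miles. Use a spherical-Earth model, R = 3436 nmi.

cos σ = sin φ₁ sin φ₂ + cos φ₁ cos φ₂ cos Δλ
      = sin(-29.60°)sin(-54.70°) + cos(-29.60°)cos(-54.70°)cos(-50.00°) = 0.7261
σ = 43.440° → d = Rσ = 3436·0.75818 = 2605 nmi

2605 nmi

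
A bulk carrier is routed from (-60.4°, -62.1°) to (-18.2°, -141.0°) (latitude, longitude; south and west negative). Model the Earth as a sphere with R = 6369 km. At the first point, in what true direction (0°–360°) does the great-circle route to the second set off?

N = sin Δλ·cos φ₂ = -0.9322;  D = cos φ₁ sin φ₂ − sin φ₁ cos φ₂ cos Δλ = +0.0047
initial course = atan2(N, D) = 270.29°

270.3°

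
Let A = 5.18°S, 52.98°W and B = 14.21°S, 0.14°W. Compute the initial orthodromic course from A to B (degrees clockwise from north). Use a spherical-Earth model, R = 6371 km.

N = sin Δλ·cos φ₂ = +0.7726;  D = cos φ₁ sin φ₂ − sin φ₁ cos φ₂ cos Δλ = -0.1916
initial course = atan2(N, D) = 103.93°

103.9°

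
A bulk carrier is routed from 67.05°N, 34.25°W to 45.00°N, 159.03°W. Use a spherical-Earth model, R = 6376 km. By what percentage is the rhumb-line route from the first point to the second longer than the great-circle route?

Great circle: σ = 1.0543 rad → d_gc = Rσ = 6722.1 km
Rhumb: Δφ = -0.3848, Δλ = -2.1778, Δψ = -0.7132, q = Δφ/Δψ = 0.5396 → d_rh = R√(Δφ²+q²Δλ²) = 7884.5 km
Excess = (7884.5 − 6722.1) / 6722.1 = 1162.4 / 6722.1 = 17.29% ≈ 17.3%

17.3%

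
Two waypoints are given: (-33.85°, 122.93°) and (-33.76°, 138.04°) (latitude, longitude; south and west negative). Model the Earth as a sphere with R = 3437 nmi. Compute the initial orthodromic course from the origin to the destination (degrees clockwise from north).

93.8°

N = sin Δλ·cos φ₂ = +0.2167;  D = cos φ₁ sin φ₂ − sin φ₁ cos φ₂ cos Δλ = -0.0144
initial course = atan2(N, D) = 93.81°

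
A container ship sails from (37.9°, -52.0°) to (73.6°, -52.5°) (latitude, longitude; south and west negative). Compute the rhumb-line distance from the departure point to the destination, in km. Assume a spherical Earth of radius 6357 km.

Rhumb course C = atan2(Δλ, Δψ) with Δψ = ln[tan(π/4+φ₂/2)/tan(π/4+φ₁/2)] = +1.2215, Δλ = -0.0087 → C = 359.59°
d = R·|Δφ| / |cos C| = 6357·0.62308 / 0.99997 = 3961 km

3961 km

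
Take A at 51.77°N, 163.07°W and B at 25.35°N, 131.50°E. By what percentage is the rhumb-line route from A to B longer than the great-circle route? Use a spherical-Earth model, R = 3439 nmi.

2.4%

Great circle: σ = 0.9657 rad → d_gc = Rσ = 3321.0 nmi
Rhumb: Δφ = -0.4611, Δλ = -1.1420, Δψ = -0.6020, q = Δφ/Δψ = 0.7659 → d_rh = R√(Δφ²+q²Δλ²) = 3400.4 nmi
Excess = (3400.4 − 3321.0) / 3321.0 = 79.4 / 3321.0 = 2.39% ≈ 2.4%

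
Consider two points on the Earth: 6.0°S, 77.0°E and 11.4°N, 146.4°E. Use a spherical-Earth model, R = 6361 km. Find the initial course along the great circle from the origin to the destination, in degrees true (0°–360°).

75.8°

N = sin Δλ·cos φ₂ = +0.9176;  D = cos φ₁ sin φ₂ − sin φ₁ cos φ₂ cos Δλ = +0.2326
initial course = atan2(N, D) = 75.77°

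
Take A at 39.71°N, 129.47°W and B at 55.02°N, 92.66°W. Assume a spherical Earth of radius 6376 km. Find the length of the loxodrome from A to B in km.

Rhumb course C = atan2(Δλ, Δψ) with Δψ = ln[tan(π/4+φ₂/2)/tan(π/4+φ₁/2)] = +0.3985, Δλ = +0.6425 → C = 58.19°
d = R·|Δφ| / |cos C| = 6376·0.26721 / 0.52713 = 3232 km

3232 km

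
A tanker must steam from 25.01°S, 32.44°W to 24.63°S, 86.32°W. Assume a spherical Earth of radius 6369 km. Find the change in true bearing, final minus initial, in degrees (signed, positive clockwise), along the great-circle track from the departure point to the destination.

+24.1°

Initial bearing θ₁ = atan2(sin Δλ cos φ₂, cos φ₁ sin φ₂ − sin φ₁ cos φ₂ cos Δλ) = 258.37°
Final bearing θ₂ = (initial bearing from the destination back to the start) + 180° = 282.45°
Δθ = θ₂ − θ₁ = +24.1°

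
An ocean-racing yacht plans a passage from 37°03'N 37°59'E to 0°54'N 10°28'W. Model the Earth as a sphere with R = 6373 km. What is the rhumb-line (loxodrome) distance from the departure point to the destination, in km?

6409 km

Δψ = ln[tan(π/4+φ₂/2)/tan(π/4+φ₁/2)] = -0.6814;  Δφ = -0.6309 rad,  Δλ = -0.8456 rad
q = Δφ/Δψ = 0.9260
d = R·√(Δφ² + q²Δλ²) = 6373·1.00558 = 6409 km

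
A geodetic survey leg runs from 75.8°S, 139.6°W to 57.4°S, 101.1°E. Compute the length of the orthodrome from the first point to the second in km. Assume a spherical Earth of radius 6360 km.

4577 km

Haversine: a = sin²(Δφ/2)+cos φ₁ cos φ₂ sin²(Δλ/2) = 0.12398;  σ = 2·atan2(√a,√(1−a))
σ = 41.233° → d = Rσ = 6360·0.71966 = 4577 km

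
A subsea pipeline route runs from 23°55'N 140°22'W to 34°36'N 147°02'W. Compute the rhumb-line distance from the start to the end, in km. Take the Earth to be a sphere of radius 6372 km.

1352 km

Δψ = ln[tan(π/4+φ₂/2)/tan(π/4+φ₁/2)] = +0.2142;  Δφ = +0.1865 rad,  Δλ = -0.1164 rad
q = Δφ/Δψ = 0.8704
d = R·√(Δφ² + q²Δλ²) = 6372·0.21219 = 1352 km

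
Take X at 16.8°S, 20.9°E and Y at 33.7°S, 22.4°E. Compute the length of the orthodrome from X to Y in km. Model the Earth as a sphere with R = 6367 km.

cos σ = sin φ₁ sin φ₂ + cos φ₁ cos φ₂ cos Δλ
      = sin(-16.80°)sin(-33.70°) + cos(-16.80°)cos(-33.70°)cos(1.50°) = 0.9565
σ = 16.954° → d = Rσ = 6367·0.29590 = 1884 km

1884 km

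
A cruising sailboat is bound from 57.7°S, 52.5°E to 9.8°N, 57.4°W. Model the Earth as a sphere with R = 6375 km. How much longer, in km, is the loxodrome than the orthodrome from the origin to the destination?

Great circle: cos σ = sin φ₁ sin φ₂ + cos φ₁ cos φ₂ cos Δλ,  σ = 1.8998 rad → d_gc = 12111.2 km
Rhumb line: Δψ = +1.4112, q = Δφ/Δψ = 0.8348, d_rh = R√(Δφ²+q²Δλ²) = 12673.3 km
Excess = 12673.3 − 12111.2 = 562.1 ≈ 562 km

562 km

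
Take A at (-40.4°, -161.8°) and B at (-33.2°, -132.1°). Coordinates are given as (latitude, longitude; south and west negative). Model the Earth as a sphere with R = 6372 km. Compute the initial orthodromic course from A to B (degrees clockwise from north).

N = sin Δλ·cos φ₂ = +0.4146;  D = cos φ₁ sin φ₂ − sin φ₁ cos φ₂ cos Δλ = +0.0541
initial course = atan2(N, D) = 82.57°

82.6°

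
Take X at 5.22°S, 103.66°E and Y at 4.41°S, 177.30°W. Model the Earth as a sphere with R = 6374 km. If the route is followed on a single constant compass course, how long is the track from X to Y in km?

Δψ = ln[tan(π/4+φ₂/2)/tan(π/4+φ₁/2)] = +0.0142;  Δφ = +0.0141 rad,  Δλ = +1.3795 rad
q = Δφ/Δψ = 0.9965
d = R·√(Δφ² + q²Δλ²) = 6374·1.37470 = 8762 km

8762 km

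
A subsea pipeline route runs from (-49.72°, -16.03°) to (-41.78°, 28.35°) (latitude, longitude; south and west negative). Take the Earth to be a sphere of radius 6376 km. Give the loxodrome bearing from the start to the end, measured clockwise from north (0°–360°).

75.6°

Δψ = ln[tan(π/4+φ₂/2)/tan(π/4+φ₁/2)] = +0.1991
Δλ = +0.7746 rad (taken the short way round)
course = atan2(Δλ, Δψ) = 75.59°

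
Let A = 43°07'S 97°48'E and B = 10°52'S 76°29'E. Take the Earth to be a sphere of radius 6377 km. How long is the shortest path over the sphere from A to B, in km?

4139 km

cos σ = sin φ₁ sin φ₂ + cos φ₁ cos φ₂ cos Δλ
      = sin(-43.12°)sin(-10.87°) + cos(-43.12°)cos(-10.87°)cos(-21.32°) = 0.7967
σ = 37.185° → d = Rσ = 6377·0.64901 = 4139 km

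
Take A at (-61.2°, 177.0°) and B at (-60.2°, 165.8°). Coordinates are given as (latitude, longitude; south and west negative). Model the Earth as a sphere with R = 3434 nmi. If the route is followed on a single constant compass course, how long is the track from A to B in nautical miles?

Δψ = ln[tan(π/4+φ₂/2)/tan(π/4+φ₁/2)] = +0.0357;  Δφ = +0.0175 rad,  Δλ = -0.1955 rad
q = Δφ/Δψ = 0.4893
d = R·√(Δφ² + q²Δλ²) = 3434·0.09723 = 334 nmi

334 nmi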